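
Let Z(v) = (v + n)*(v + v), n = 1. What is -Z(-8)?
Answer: -112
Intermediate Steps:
Z(v) = 2*v*(1 + v) (Z(v) = (v + 1)*(v + v) = (1 + v)*(2*v) = 2*v*(1 + v))
-Z(-8) = -2*(-8)*(1 - 8) = -2*(-8)*(-7) = -1*112 = -112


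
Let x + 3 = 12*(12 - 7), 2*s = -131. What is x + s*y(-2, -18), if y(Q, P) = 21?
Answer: -2637/2 ≈ -1318.5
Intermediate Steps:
s = -131/2 (s = (1/2)*(-131) = -131/2 ≈ -65.500)
x = 57 (x = -3 + 12*(12 - 7) = -3 + 12*5 = -3 + 60 = 57)
x + s*y(-2, -18) = 57 - 131/2*21 = 57 - 2751/2 = -2637/2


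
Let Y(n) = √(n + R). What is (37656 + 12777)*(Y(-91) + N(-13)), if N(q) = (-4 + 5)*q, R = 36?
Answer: -655629 + 50433*I*√55 ≈ -6.5563e+5 + 3.7402e+5*I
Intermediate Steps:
Y(n) = √(36 + n) (Y(n) = √(n + 36) = √(36 + n))
N(q) = q (N(q) = 1*q = q)
(37656 + 12777)*(Y(-91) + N(-13)) = (37656 + 12777)*(√(36 - 91) - 13) = 50433*(√(-55) - 13) = 50433*(I*√55 - 13) = 50433*(-13 + I*√55) = -655629 + 50433*I*√55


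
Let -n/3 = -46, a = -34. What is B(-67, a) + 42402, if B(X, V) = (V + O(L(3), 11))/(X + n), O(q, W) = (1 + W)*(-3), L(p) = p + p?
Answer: 3010472/71 ≈ 42401.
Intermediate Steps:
L(p) = 2*p
n = 138 (n = -3*(-46) = 138)
O(q, W) = -3 - 3*W
B(X, V) = (-36 + V)/(138 + X) (B(X, V) = (V + (-3 - 3*11))/(X + 138) = (V + (-3 - 33))/(138 + X) = (V - 36)/(138 + X) = (-36 + V)/(138 + X))
B(-67, a) + 42402 = (-36 - 34)/(138 - 67) + 42402 = -70/71 + 42402 = 3010472/71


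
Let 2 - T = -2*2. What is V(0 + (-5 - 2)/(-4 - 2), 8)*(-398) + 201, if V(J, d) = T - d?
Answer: 997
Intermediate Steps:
T = 6 (T = 2 - (-2)*2 = 2 - 1*(-4) = 2 + 4 = 6)
V(J, d) = 6 - d
V(0 + (-5 - 2)/(-4 - 2), 8)*(-398) + 201 = (6 - 1*8)*(-398) + 201 = (6 - 8)*(-398) + 201 = -2*(-398) + 201 = 796 + 201 = 997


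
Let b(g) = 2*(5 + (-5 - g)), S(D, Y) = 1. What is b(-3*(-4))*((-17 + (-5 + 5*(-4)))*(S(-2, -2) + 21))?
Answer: 22176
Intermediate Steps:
b(g) = -2*g (b(g) = 2*(-g) = -2*g)
b(-3*(-4))*((-17 + (-5 + 5*(-4)))*(S(-2, -2) + 21)) = (-(-6)*(-4))*((-17 + (-5 + 5*(-4)))*(1 + 21)) = (-2*12)*((-17 + (-5 - 20))*22) = -24*(-17 - 25)*22 = -(-1008)*22 = -24*(-924) = 22176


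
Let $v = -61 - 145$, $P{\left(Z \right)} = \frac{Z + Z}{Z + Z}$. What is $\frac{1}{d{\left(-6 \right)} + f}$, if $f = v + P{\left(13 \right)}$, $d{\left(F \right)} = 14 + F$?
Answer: $- \frac{1}{197} \approx -0.0050761$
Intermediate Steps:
$P{\left(Z \right)} = 1$ ($P{\left(Z \right)} = \frac{2 Z}{2 Z} = 2 Z \frac{1}{2 Z} = 1$)
$v = -206$
$f = -205$ ($f = -206 + 1 = -205$)
$\frac{1}{d{\left(-6 \right)} + f} = \frac{1}{\left(14 - 6\right) - 205} = \frac{1}{8 - 205} = \frac{1}{-197} = - \frac{1}{197}$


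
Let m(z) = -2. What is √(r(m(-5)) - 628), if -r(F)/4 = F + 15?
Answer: 2*I*√170 ≈ 26.077*I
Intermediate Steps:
r(F) = -60 - 4*F (r(F) = -4*(F + 15) = -4*(15 + F) = -60 - 4*F)
√(r(m(-5)) - 628) = √((-60 - 4*(-2)) - 628) = √((-60 + 8) - 628) = √(-52 - 628) = √(-680) = 2*I*√170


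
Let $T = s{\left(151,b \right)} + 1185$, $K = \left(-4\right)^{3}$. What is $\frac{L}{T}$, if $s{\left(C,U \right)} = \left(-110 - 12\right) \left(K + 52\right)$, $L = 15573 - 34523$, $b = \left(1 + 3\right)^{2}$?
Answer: $- \frac{18950}{2649} \approx -7.1536$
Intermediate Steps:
$b = 16$ ($b = 4^{2} = 16$)
$K = -64$
$L = -18950$
$s{\left(C,U \right)} = 1464$ ($s{\left(C,U \right)} = \left(-110 - 12\right) \left(-64 + 52\right) = \left(-122\right) \left(-12\right) = 1464$)
$T = 2649$ ($T = 1464 + 1185 = 2649$)
$\frac{L}{T} = - \frac{18950}{2649}$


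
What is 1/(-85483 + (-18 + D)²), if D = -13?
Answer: -1/84522 ≈ -1.1831e-5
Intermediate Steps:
1/(-85483 + (-18 + D)²) = 1/(-85483 + (-18 - 13)²) = 1/(-85483 + (-31)²) = 1/(-85483 + 961) = 1/(-84522) = -1/84522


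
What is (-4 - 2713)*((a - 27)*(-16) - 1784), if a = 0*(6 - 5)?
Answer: 3673384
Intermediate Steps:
a = 0 (a = 0*1 = 0)
(-4 - 2713)*((a - 27)*(-16) - 1784) = (-4 - 2713)*((0 - 27)*(-16) - 1784) = -2717*(-27*(-16) - 1784) = -2717*(432 - 1784) = -2717*(-1352) = 3673384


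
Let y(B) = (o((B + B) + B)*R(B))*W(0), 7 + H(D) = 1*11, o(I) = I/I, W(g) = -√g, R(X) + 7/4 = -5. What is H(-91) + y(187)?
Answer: 4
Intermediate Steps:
R(X) = -27/4 (R(X) = -7/4 - 5 = -27/4)
o(I) = 1
H(D) = 4 (H(D) = -7 + 1*11 = -7 + 11 = 4)
y(B) = 0 (y(B) = (1*(-27/4))*(-√0) = -(-27)*0/4 = -27/4*0 = 0)
H(-91) + y(187) = 4 + 0 = 4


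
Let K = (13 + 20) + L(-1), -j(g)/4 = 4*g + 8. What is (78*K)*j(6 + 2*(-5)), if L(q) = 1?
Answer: 84864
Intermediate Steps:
j(g) = -32 - 16*g (j(g) = -4*(4*g + 8) = -4*(8 + 4*g) = -32 - 16*g)
K = 34 (K = (13 + 20) + 1 = 33 + 1 = 34)
(78*K)*j(6 + 2*(-5)) = (78*34)*(-32 - 16*(6 + 2*(-5))) = 2652*(-32 - 16*(6 - 10)) = 2652*(-32 - 16*(-4)) = 2652*(-32 + 64) = 2652*32 = 84864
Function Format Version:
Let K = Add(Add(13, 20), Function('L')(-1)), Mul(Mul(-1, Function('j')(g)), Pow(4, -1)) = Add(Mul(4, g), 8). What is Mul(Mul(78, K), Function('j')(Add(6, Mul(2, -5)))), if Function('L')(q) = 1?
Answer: 84864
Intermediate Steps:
Function('j')(g) = Add(-32, Mul(-16, g)) (Function('j')(g) = Mul(-4, Add(Mul(4, g), 8)) = Mul(-4, Add(8, Mul(4, g))) = Add(-32, Mul(-16, g)))
K = 34 (K = Add(Add(13, 20), 1) = Add(33, 1) = 34)
Mul(Mul(78, K), Function('j')(Add(6, Mul(2, -5)))) = Mul(Mul(78, 34), Add(-32, Mul(-16, Add(6, Mul(2, -5))))) = Mul(2652, Add(-32, Mul(-16, Add(6, -10)))) = Mul(2652, Add(-32, Mul(-16, -4))) = Mul(2652, Add(-32, 64)) = Mul(2652, 32) = 84864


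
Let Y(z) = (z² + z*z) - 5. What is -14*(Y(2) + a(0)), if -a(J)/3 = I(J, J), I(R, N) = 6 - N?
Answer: 210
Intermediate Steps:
Y(z) = -5 + 2*z² (Y(z) = (z² + z²) - 5 = 2*z² - 5 = -5 + 2*z²)
a(J) = -18 + 3*J (a(J) = -3*(6 - J) = -18 + 3*J)
-14*(Y(2) + a(0)) = -14*((-5 + 2*2²) + (-18 + 3*0)) = -14*((-5 + 2*4) + (-18 + 0)) = -14*((-5 + 8) - 18) = -14*(3 - 18) = -14*(-15) = 210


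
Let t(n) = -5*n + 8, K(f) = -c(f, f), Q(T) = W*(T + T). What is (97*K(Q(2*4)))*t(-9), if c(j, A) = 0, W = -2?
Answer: 0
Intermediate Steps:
Q(T) = -4*T (Q(T) = -2*(T + T) = -4*T)
K(f) = 0 (K(f) = -1*0 = 0)
t(n) = 8 - 5*n
(97*K(Q(2*4)))*t(-9) = (97*0)*(8 - 5*(-9)) = 0*(8 + 45) = 0*53 = 0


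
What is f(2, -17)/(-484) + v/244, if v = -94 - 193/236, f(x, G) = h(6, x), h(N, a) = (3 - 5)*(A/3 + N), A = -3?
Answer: -2563657/6967664 ≈ -0.36794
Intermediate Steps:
h(N, a) = 2 - 2*N (h(N, a) = (3 - 5)*(-3/3 + N) = -2*(-3*⅓ + N) = -2*(-1 + N) = 2 - 2*N)
f(x, G) = -10 (f(x, G) = 2 - 2*6 = 2 - 12 = -10)
v = -22377/236 (v = -94 - 193/236 = -22377/236 ≈ -94.818)
f(2, -17)/(-484) + v/244 = -10/(-484) - 22377/236/244 = -10*(-1/484) - 22377/236*1/244 = 5/242 - 22377/57584 = -2563657/6967664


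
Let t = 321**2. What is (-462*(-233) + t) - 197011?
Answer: 13676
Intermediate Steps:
t = 103041
(-462*(-233) + t) - 197011 = (-462*(-233) + 103041) - 197011 = (107646 + 103041) - 197011 = 210687 - 197011 = 13676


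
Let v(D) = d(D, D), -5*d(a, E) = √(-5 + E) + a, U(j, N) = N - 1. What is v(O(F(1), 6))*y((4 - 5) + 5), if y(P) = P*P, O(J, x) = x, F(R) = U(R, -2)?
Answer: -112/5 ≈ -22.400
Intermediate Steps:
U(j, N) = -1 + N
F(R) = -3 (F(R) = -1 - 2 = -3)
d(a, E) = -a/5 - √(-5 + E)/5 (d(a, E) = -(√(-5 + E) + a)/5 = -(a + √(-5 + E))/5 = -a/5 - √(-5 + E)/5)
y(P) = P²
v(D) = -D/5 - √(-5 + D)/5
v(O(F(1), 6))*y((4 - 5) + 5) = (-⅕*6 - √(-5 + 6)/5)*((4 - 5) + 5)² = (-6/5 - √1/5)*(-1 + 5)² = (-6/5 - ⅕*1)*4² = (-6/5 - ⅕)*16 = -7/5*16 = -112/5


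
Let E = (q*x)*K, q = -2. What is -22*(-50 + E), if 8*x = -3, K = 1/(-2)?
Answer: 4433/4 ≈ 1108.3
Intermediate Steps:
K = -½ ≈ -0.50000
x = -3/8 (x = (⅛)*(-3) = -3/8 ≈ -0.37500)
E = -3/8 (E = -2*(-3/8)*(-½) = (¾)*(-½) = -3/8 ≈ -0.37500)
-22*(-50 + E) = -22*(-50 - 3/8) = -22*(-403/8) = 4433/4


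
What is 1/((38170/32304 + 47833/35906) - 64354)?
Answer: -289976856/18660441658711 ≈ -1.5540e-5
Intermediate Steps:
1/((38170/32304 + 47833/35906) - 64354) = 1/((38170*(1/32304) + 47833*(1/35906)) - 64354) = 1/((19085/16152 + 47833/35906) - 64354) = 1/(728932313/289976856 - 64354) = 1/(-18660441658711/289976856) = -289976856/18660441658711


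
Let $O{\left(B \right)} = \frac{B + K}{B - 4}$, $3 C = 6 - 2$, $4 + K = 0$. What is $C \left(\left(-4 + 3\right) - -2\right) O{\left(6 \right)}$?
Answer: $\frac{4}{3} \approx 1.3333$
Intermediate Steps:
$K = -4$ ($K = -4 + 0 = -4$)
$C = \frac{4}{3}$ ($C = \frac{6 - 2}{3} = \frac{1}{3} \cdot 4 = \frac{4}{3} \approx 1.3333$)
$O{\left(B \right)} = 1$ ($O{\left(B \right)} = \frac{B - 4}{B - 4} = \frac{-4 + B}{-4 + B} = 1$)
$C \left(\left(-4 + 3\right) - -2\right) O{\left(6 \right)} = \frac{4 \left(\left(-4 + 3\right) - -2\right)}{3} \cdot 1 = \frac{4 \left(-1 + 2\right)}{3} \cdot 1 = \frac{4}{3} \cdot 1 \cdot 1 = \frac{4}{3} \cdot 1 = \frac{4}{3}$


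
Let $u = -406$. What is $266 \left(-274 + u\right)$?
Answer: $-180880$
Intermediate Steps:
$266 \left(-274 + u\right) = 266 \left(-274 - 406\right) = 266 \left(-680\right) = -180880$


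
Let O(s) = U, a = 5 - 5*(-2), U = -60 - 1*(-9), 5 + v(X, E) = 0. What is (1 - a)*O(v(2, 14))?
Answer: 714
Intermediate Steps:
v(X, E) = -5 (v(X, E) = -5 + 0 = -5)
U = -51 (U = -60 + 9 = -51)
a = 15 (a = 5 + 10 = 15)
O(s) = -51
(1 - a)*O(v(2, 14)) = (1 - 1*15)*(-51) = (1 - 15)*(-51) = -14*(-51) = 714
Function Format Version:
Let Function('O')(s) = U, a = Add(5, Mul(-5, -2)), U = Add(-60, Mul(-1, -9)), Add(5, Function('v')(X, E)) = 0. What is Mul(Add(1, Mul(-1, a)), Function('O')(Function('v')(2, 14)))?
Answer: 714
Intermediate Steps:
Function('v')(X, E) = -5 (Function('v')(X, E) = Add(-5, 0) = -5)
U = -51 (U = Add(-60, 9) = -51)
a = 15 (a = Add(5, 10) = 15)
Function('O')(s) = -51
Mul(Add(1, Mul(-1, a)), Function('O')(Function('v')(2, 14))) = Mul(Add(1, Mul(-1, 15)), -51) = Mul(Add(1, -15), -51) = Mul(-14, -51) = 714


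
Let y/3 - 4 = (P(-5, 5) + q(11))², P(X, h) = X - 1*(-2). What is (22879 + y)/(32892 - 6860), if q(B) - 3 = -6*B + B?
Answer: 15983/13016 ≈ 1.2280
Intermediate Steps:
P(X, h) = 2 + X (P(X, h) = X + 2 = 2 + X)
q(B) = 3 - 5*B (q(B) = 3 + (-6*B + B) = 3 - 5*B)
y = 9087 (y = 12 + 3*((2 - 5) + (3 - 5*11))² = 12 + 3*(-3 + (3 - 55))² = 12 + 3*(-3 - 52)² = 12 + 3*(-55)² = 12 + 3*3025 = 12 + 9075 = 9087)
(22879 + y)/(32892 - 6860) = (22879 + 9087)/(32892 - 6860) = 31966/26032 = 31966*(1/26032) = 15983/13016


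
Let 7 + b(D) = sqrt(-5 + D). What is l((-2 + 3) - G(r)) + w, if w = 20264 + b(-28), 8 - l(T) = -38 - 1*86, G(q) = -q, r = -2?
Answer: 20389 + I*sqrt(33) ≈ 20389.0 + 5.7446*I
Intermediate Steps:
b(D) = -7 + sqrt(-5 + D)
l(T) = 132 (l(T) = 8 - (-38 - 1*86) = 8 - (-38 - 86) = 8 - 1*(-124) = 8 + 124 = 132)
w = 20257 + I*sqrt(33) (w = 20264 + (-7 + sqrt(-5 - 28)) = 20264 + (-7 + sqrt(-33)) = 20264 + (-7 + I*sqrt(33)) = 20257 + I*sqrt(33) ≈ 20257.0 + 5.7446*I)
l((-2 + 3) - G(r)) + w = 132 + (20257 + I*sqrt(33)) = 20389 + I*sqrt(33)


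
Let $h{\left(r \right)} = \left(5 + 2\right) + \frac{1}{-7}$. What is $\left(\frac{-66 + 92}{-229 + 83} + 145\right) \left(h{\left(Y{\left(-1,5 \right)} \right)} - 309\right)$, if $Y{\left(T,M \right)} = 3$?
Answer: $- \frac{22359780}{511} \approx -43757.0$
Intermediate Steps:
$h{\left(r \right)} = \frac{48}{7}$ ($h{\left(r \right)} = 7 - \frac{1}{7} = \frac{48}{7}$)
$\left(\frac{-66 + 92}{-229 + 83} + 145\right) \left(h{\left(Y{\left(-1,5 \right)} \right)} - 309\right) = \left(\frac{-66 + 92}{-229 + 83} + 145\right) \left(\frac{48}{7} - 309\right) = \left(\frac{26}{-146} + 145\right) \left(- \frac{2115}{7}\right) = \left(26 \left(- \frac{1}{146}\right) + 145\right) \left(- \frac{2115}{7}\right) = \left(- \frac{13}{73} + 145\right) \left(- \frac{2115}{7}\right) = \frac{10572}{73} \left(- \frac{2115}{7}\right) = - \frac{22359780}{511}$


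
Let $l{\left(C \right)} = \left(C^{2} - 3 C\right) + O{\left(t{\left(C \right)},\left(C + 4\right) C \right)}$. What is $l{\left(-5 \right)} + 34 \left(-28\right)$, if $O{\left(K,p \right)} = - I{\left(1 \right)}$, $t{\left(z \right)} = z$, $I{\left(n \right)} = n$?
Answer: $-913$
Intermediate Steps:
$O{\left(K,p \right)} = -1$ ($O{\left(K,p \right)} = \left(-1\right) 1 = -1$)
$l{\left(C \right)} = -1 + C^{2} - 3 C$ ($l{\left(C \right)} = \left(C^{2} - 3 C\right) - 1 = -1 + C^{2} - 3 C$)
$l{\left(-5 \right)} + 34 \left(-28\right) = \left(-1 + \left(-5\right)^{2} - -15\right) + 34 \left(-28\right) = \left(-1 + 25 + 15\right) - 952 = 39 - 952 = -913$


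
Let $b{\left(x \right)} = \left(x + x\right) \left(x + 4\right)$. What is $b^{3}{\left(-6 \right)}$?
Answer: $13824$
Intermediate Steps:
$b{\left(x \right)} = 2 x \left(4 + x\right)$
$b^{3}{\left(-6 \right)} = \left(2 \left(-6\right) \left(4 - 6\right)\right)^{3} = \left(2 \left(-6\right) \left(-2\right)\right)^{3} = 24^{3} = 13824$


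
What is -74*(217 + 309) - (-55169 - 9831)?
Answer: 26076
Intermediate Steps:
-74*(217 + 309) - (-55169 - 9831) = -74*526 - 1*(-65000) = -38924 + 65000 = 26076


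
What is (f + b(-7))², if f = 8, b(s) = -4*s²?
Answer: 35344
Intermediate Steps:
(f + b(-7))² = (8 - 4*(-7)²)² = (8 - 4*49)² = (8 - 196)² = (-188)² = 35344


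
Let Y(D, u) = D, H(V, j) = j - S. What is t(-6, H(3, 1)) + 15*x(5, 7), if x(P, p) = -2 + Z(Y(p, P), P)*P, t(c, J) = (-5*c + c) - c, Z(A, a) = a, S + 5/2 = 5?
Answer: 375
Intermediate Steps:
S = 5/2 (S = -5/2 + 5 = 5/2 ≈ 2.5000)
H(V, j) = -5/2 + j (H(V, j) = j - 1*5/2 = j - 5/2 = -5/2 + j)
t(c, J) = -5*c (t(c, J) = -4*c - c = -5*c)
x(P, p) = -2 + P² (x(P, p) = -2 + P*P = -2 + P²)
t(-6, H(3, 1)) + 15*x(5, 7) = -5*(-6) + 15*(-2 + 5²) = 30 + 15*(-2 + 25) = 30 + 15*23 = 30 + 345 = 375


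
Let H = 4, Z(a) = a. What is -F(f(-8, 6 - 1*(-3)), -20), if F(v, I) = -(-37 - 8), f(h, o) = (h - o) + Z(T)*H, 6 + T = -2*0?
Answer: -45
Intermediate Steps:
T = -6 (T = -6 - 2*0 = -6 + 0 = -6)
f(h, o) = -24 + h - o (f(h, o) = (h - o) - 6*4 = (h - o) - 24 = -24 + h - o)
F(v, I) = 45 (F(v, I) = -1*(-45) = 45)
-F(f(-8, 6 - 1*(-3)), -20) = -1*45 = -45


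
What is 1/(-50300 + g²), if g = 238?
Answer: 1/6344 ≈ 0.00015763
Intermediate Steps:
1/(-50300 + g²) = 1/(-50300 + 238²) = 1/(-50300 + 56644) = 1/6344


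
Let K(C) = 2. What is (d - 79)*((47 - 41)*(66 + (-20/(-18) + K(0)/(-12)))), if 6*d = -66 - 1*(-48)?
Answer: -98810/3 ≈ -32937.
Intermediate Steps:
d = -3 (d = (-66 - 1*(-48))/6 = (-66 + 48)/6 = (⅙)*(-18) = -3)
(d - 79)*((47 - 41)*(66 + (-20/(-18) + K(0)/(-12)))) = (-3 - 79)*((47 - 41)*(66 + (-20/(-18) + 2/(-12)))) = -492*(66 + (-20*(-1/18) + 2*(-1/12))) = -492*(66 + (10/9 - ⅙)) = -492*(66 + 17/18) = -492*1205/18 = -82*1205/3 = -98810/3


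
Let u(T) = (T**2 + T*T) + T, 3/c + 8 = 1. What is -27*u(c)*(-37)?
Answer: -2997/49 ≈ -61.163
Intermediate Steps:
c = -3/7 (c = 3/(-8 + 1) = 3/(-7) = 3*(-1/7) = -3/7 ≈ -0.42857)
u(T) = T + 2*T**2 (u(T) = (T**2 + T**2) + T = 2*T**2 + T = T + 2*T**2)
-27*u(c)*(-37) = -(-81)*(1 + 2*(-3/7))/7*(-37) = -(-81)*(1 - 6/7)/7*(-37) = -(-81)/(7*7)*(-37) = -27*(-3/49)*(-37) = (81/49)*(-37) = -2997/49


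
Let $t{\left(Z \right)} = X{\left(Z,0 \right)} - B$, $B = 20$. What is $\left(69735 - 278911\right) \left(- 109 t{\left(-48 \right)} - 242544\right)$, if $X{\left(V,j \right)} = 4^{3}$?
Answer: $51737591840$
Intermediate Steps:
$X{\left(V,j \right)} = 64$
$t{\left(Z \right)} = 44$ ($t{\left(Z \right)} = 64 - 20 = 44$)
$\left(69735 - 278911\right) \left(- 109 t{\left(-48 \right)} - 242544\right) = \left(69735 - 278911\right) \left(\left(-109\right) 44 - 242544\right) = - 209176 \left(-4796 - 242544\right) = \left(-209176\right) \left(-247340\right) = 51737591840$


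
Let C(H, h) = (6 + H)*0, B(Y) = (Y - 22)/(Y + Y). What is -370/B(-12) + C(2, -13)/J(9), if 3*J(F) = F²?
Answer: -4440/17 ≈ -261.18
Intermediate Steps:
B(Y) = (-22 + Y)/(2*Y) (B(Y) = (-22 + Y)/((2*Y)) = (-22 + Y)*(1/(2*Y)) = (-22 + Y)/(2*Y))
C(H, h) = 0
J(F) = F²/3
-370/B(-12) + C(2, -13)/J(9) = -370*(-24/(-22 - 12)) + 0/(((⅓)*9²)) = -370/((½)*(-1/12)*(-34)) + 0/(((⅓)*81)) = -370/17/12 + 0/27 = -370*12/17 + 0*(1/27) = -4440/17 + 0 = -4440/17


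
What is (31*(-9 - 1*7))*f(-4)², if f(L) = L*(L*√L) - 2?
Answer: 505920 + 63488*I ≈ 5.0592e+5 + 63488.0*I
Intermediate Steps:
f(L) = -2 + L^(5/2) (f(L) = L*L^(3/2) - 2 = L^(5/2) - 2 = -2 + L^(5/2))
(31*(-9 - 1*7))*f(-4)² = (31*(-9 - 1*7))*(-2 + (-4)^(5/2))² = (31*(-9 - 7))*(-2 + 32*I)² = (31*(-16))*(-2 + 32*I)² = -496*(-2 + 32*I)²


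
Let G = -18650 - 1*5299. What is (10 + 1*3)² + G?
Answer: -23780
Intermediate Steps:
G = -23949 (G = -18650 - 5299 = -23949)
(10 + 1*3)² + G = (10 + 1*3)² - 23949 = (10 + 3)² - 23949 = 13² - 23949 = 169 - 23949 = -23780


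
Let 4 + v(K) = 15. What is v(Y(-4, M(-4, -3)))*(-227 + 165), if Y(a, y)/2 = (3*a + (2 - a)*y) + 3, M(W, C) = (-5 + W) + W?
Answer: -682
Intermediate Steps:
M(W, C) = -5 + 2*W
Y(a, y) = 6 + 6*a + 2*y*(2 - a) (Y(a, y) = 2*((3*a + (2 - a)*y) + 3) = 2*((3*a + y*(2 - a)) + 3) = 2*(3 + 3*a + y*(2 - a)) = 6 + 6*a + 2*y*(2 - a))
v(K) = 11 (v(K) = -4 + 15 = 11)
v(Y(-4, M(-4, -3)))*(-227 + 165) = 11*(-227 + 165) = 11*(-62) = -682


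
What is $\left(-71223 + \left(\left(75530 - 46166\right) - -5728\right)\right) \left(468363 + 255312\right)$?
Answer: $-26147101425$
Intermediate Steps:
$\left(-71223 + \left(\left(75530 - 46166\right) - -5728\right)\right) \left(468363 + 255312\right) = \left(-71223 + \left(29364 + 5728\right)\right) 723675 = \left(-71223 + 35092\right) 723675 = \left(-36131\right) 723675 = -26147101425$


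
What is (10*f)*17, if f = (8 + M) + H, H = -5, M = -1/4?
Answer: 935/2 ≈ 467.50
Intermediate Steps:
M = -1/4 (M = -1*1/4 = -1/4 ≈ -0.25000)
f = 11/4 (f = (8 - 1/4) - 5 = 31/4 - 5 = 11/4 ≈ 2.7500)
(10*f)*17 = (10*(11/4))*17 = (55/2)*17 = 935/2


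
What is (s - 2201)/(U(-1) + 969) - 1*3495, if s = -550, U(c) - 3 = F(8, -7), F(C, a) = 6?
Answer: -1140287/326 ≈ -3497.8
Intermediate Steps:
U(c) = 9 (U(c) = 3 + 6 = 9)
(s - 2201)/(U(-1) + 969) - 1*3495 = (-550 - 2201)/(9 + 969) - 1*3495 = -2751/978 - 3495 = -2751*1/978 - 3495 = -917/326 - 3495 = -1140287/326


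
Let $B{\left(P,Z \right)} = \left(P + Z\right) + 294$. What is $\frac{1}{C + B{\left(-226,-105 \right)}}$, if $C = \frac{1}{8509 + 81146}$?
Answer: $- \frac{89655}{3317234} \approx -0.027027$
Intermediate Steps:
$B{\left(P,Z \right)} = 294 + P + Z$
$C = \frac{1}{89655} \approx 1.1154 \cdot 10^{-5}$
$\frac{1}{C + B{\left(-226,-105 \right)}} = \frac{1}{\frac{1}{89655} - 37} = \frac{1}{- \frac{3317234}{89655}} = - \frac{89655}{3317234}$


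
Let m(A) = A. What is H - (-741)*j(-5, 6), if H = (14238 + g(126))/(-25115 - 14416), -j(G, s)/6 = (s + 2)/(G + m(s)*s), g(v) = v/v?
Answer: -1406480017/1225461 ≈ -1147.7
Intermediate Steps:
g(v) = 1
j(G, s) = -6*(2 + s)/(G + s**2) (j(G, s) = -6*(s + 2)/(G + s*s) = -6*(2 + s)/(G + s**2))
H = -14239/39531 (H = (14238 + 1)/(-25115 - 14416) = 14239/(-39531) = 14239*(-1/39531) = -14239/39531 ≈ -0.36020)
H - (-741)*j(-5, 6) = -14239/39531 - (-741)*6*(-2 - 1*6)/(-5 + 6**2) = -14239/39531 - (-741)*6*(-2 - 6)/(-5 + 36) = -14239/39531 - (-741)*6*(-8)/31 = -14239/39531 - (-741)*6*(1/31)*(-8) = -14239/39531 - (-741)*(-48)/31 = -14239/39531 - 1*35568/31 = -14239/39531 - 35568/31 = -1406480017/1225461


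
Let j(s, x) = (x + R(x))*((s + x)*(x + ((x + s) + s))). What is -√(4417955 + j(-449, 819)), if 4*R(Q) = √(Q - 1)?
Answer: -√(228660155 + 68450*√818) ≈ -15186.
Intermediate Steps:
R(Q) = √(-1 + Q)/4 (R(Q) = √(Q - 1)/4 = √(-1 + Q)/4)
j(s, x) = (s + x)*(x + √(-1 + x)/4)*(2*s + 2*x) (j(s, x) = (x + √(-1 + x)/4)*((s + x)*(x + ((x + s) + s))) = (x + √(-1 + x)/4)*((s + x)*(x + ((s + x) + s))) = (x + √(-1 + x)/4)*((s + x)*(x + (x + 2*s))) = (x + √(-1 + x)/4)*((s + x)*(2*s + 2*x)) = (s + x)*(x + √(-1 + x)/4)*(2*s + 2*x))
-√(4417955 + j(-449, 819)) = -√(4417955 + (2*819³ + (½)*(-449)²*√(-1 + 819) + (½)*819²*√(-1 + 819) + 2*819*(-449)² + 4*(-449)*819² - 449*819*√(-1 + 819))) = -√(4417955 + (2*549353259 + (½)*201601*√818 + (½)*670761*√818 + 2*819*201601 + 4*(-449)*670761 - 449*819*√818)) = -√(4417955 + (1098706518 + 201601*√818/2 + 670761*√818/2 + 330222438 - 1204686756 - 367731*√818)) = -√(4417955 + (224242200 + 68450*√818)) = -√(228660155 + 68450*√818)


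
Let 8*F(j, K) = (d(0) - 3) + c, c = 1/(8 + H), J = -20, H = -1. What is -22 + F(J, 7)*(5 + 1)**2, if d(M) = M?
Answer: -244/7 ≈ -34.857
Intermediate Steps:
c = 1/7 (c = 1/(8 - 1) = 1/7 ≈ 0.14286)
F(j, K) = -5/14 (F(j, K) = ((0 - 3) + 1/7)/8 = (-3 + 1/7)/8 = (1/8)*(-20/7) = -5/14)
-22 + F(J, 7)*(5 + 1)**2 = -22 - 5*(5 + 1)**2/14 = -22 - 5/14*6**2 = -22 - 5/14*36 = -22 - 90/7 = -244/7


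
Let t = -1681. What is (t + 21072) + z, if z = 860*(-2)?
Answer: 17671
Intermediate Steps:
z = -1720
(t + 21072) + z = (-1681 + 21072) - 1720 = 19391 - 1720 = 17671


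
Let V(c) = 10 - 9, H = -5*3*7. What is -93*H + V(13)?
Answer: 9766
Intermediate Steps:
H = -105 (H = -15*7 = -105)
V(c) = 1
-93*H + V(13) = -93*(-105) + 1 = 9765 + 1 = 9766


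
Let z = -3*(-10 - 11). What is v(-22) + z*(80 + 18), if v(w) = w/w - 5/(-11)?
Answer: 67930/11 ≈ 6175.5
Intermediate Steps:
z = 63 (z = -3*(-21) = 63)
v(w) = 16/11 (v(w) = 1 - 5*(-1/11) = 1 + 5/11 = 16/11)
v(-22) + z*(80 + 18) = 16/11 + 63*(80 + 18) = 16/11 + 63*98 = 16/11 + 6174 = 67930/11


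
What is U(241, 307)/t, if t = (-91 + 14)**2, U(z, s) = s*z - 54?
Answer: 73933/5929 ≈ 12.470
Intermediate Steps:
U(z, s) = -54 + s*z
t = 5929 (t = (-77)**2 = 5929)
U(241, 307)/t = (-54 + 307*241)/5929 = (-54 + 73987)*(1/5929) = 73933*(1/5929) = 73933/5929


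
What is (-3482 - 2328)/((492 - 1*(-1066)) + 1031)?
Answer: -5810/2589 ≈ -2.2441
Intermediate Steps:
(-3482 - 2328)/((492 - 1*(-1066)) + 1031) = -5810/((492 + 1066) + 1031) = -5810/(1558 + 1031) = -5810/2589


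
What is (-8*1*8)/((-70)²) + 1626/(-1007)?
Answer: -2007962/1233575 ≈ -1.6278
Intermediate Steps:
(-8*1*8)/((-70)²) + 1626/(-1007) = -8*8/4900 + 1626*(-1/1007) = -64*1/4900 - 1626/1007 = -16/1225 - 1626/1007 = -2007962/1233575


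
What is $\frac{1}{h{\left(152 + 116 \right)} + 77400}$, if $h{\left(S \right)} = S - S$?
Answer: $\frac{1}{77400} \approx 1.292 \cdot 10^{-5}$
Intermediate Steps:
$h{\left(S \right)} = 0$
$\frac{1}{h{\left(152 + 116 \right)} + 77400} = \frac{1}{0 + 77400} = \frac{1}{77400}$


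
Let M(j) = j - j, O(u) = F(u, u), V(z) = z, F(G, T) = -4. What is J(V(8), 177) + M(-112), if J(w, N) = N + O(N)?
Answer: 173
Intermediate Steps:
O(u) = -4
M(j) = 0
J(w, N) = -4 + N (J(w, N) = N - 4 = -4 + N)
J(V(8), 177) + M(-112) = (-4 + 177) + 0 = 173 + 0 = 173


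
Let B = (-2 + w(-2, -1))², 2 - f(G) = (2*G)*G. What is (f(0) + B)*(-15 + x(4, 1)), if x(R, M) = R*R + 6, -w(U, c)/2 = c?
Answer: 14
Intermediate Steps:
w(U, c) = -2*c
f(G) = 2 - 2*G² (f(G) = 2 - 2*G*G = 2 - 2*G²)
x(R, M) = 6 + R² (x(R, M) = R² + 6 = 6 + R²)
B = 0 (B = (-2 - 2*(-1))² = (-2 + 2)² = 0² = 0)
(f(0) + B)*(-15 + x(4, 1)) = ((2 - 2*0²) + 0)*(-15 + (6 + 4²)) = ((2 - 2*0) + 0)*(-15 + (6 + 16)) = ((2 + 0) + 0)*(-15 + 22) = (2 + 0)*7 = 2*7 = 14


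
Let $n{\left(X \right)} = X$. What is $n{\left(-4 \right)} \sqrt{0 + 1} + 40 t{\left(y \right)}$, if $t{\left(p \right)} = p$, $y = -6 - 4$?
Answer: $-404$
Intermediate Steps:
$y = -10$ ($y = -6 - 4 = -10$)
$n{\left(-4 \right)} \sqrt{0 + 1} + 40 t{\left(y \right)} = - 4 \sqrt{0 + 1} + 40 \left(-10\right) = - 4 \sqrt{1} - 400 = \left(-4\right) 1 - 400 = -4 - 400 = -404$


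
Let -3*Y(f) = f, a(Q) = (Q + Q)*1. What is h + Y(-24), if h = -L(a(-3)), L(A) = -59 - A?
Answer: 61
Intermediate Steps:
a(Q) = 2*Q (a(Q) = (2*Q)*1 = 2*Q)
Y(f) = -f/3
h = 53 (h = -(-59 - 2*(-3)) = -(-59 - 1*(-6)) = -(-59 + 6) = -1*(-53) = 53)
h + Y(-24) = 53 - 1/3*(-24) = 53 + 8 = 61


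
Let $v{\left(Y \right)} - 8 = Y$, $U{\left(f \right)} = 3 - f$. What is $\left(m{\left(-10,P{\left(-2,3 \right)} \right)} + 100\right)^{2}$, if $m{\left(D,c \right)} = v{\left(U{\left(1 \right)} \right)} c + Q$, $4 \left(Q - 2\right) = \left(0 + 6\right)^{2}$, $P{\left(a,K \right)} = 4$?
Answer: $22801$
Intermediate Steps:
$v{\left(Y \right)} = 8 + Y$
$Q = 11$ ($Q = 2 + \frac{\left(0 + 6\right)^{2}}{4} = 2 + \frac{6^{2}}{4} = 2 + \frac{1}{4} \cdot 36 = 2 + 9 = 11$)
$m{\left(D,c \right)} = 11 + 10 c$ ($m{\left(D,c \right)} = \left(8 + \left(3 - 1\right)\right) c + 11 = \left(8 + 2\right) c + 11 = 10 c + 11 = 11 + 10 c$)
$\left(m{\left(-10,P{\left(-2,3 \right)} \right)} + 100\right)^{2} = \left(\left(11 + 10 \cdot 4\right) + 100\right)^{2} = \left(\left(11 + 40\right) + 100\right)^{2} = \left(51 + 100\right)^{2} = 151^{2} = 22801$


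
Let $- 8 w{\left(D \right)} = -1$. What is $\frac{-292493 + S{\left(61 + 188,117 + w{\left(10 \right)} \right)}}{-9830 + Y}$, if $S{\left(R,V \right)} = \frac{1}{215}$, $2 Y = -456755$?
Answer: $\frac{41923996}{34143075} \approx 1.2279$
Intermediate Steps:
$w{\left(D \right)} = \frac{1}{8}$ ($w{\left(D \right)} = \left(- \frac{1}{8}\right) \left(-1\right) = \frac{1}{8}$)
$Y = - \frac{456755}{2}$ ($Y = \frac{1}{2} \left(-456755\right) = - \frac{456755}{2} \approx -2.2838 \cdot 10^{5}$)
$S{\left(R,V \right)} = \frac{1}{215}$
$\frac{-292493 + S{\left(61 + 188,117 + w{\left(10 \right)} \right)}}{-9830 + Y} = \frac{-292493 + \frac{1}{215}}{-9830 - \frac{456755}{2}} = - \frac{62885994}{215 \left(- \frac{476415}{2}\right)} = \left(- \frac{62885994}{215}\right) \left(- \frac{2}{476415}\right) = \frac{41923996}{34143075}$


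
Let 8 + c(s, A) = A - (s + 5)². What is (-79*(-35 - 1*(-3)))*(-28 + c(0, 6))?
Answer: -139040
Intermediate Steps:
c(s, A) = -8 + A - (5 + s)² (c(s, A) = -8 + (A - (s + 5)²) = -8 + (A - (5 + s)²) = -8 + A - (5 + s)²)
(-79*(-35 - 1*(-3)))*(-28 + c(0, 6)) = (-79*(-35 - 1*(-3)))*(-28 + (-8 + 6 - (5 + 0)²)) = (-79*(-35 + 3))*(-28 + (-8 + 6 - 1*5²)) = (-79*(-32))*(-28 + (-8 + 6 - 1*25)) = 2528*(-28 + (-8 + 6 - 25)) = 2528*(-28 - 27) = 2528*(-55) = -139040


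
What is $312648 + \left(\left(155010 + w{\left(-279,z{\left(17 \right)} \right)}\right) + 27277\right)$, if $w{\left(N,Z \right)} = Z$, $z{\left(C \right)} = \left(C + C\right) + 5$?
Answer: $494974$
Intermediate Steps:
$z{\left(C \right)} = 5 + 2 C$ ($z{\left(C \right)} = 2 C + 5 = 5 + 2 C$)
$312648 + \left(\left(155010 + w{\left(-279,z{\left(17 \right)} \right)}\right) + 27277\right) = 312648 + \left(\left(155010 + \left(5 + 2 \cdot 17\right)\right) + 27277\right) = 312648 + \left(\left(155010 + \left(5 + 34\right)\right) + 27277\right) = 312648 + \left(\left(155010 + 39\right) + 27277\right) = 312648 + \left(155049 + 27277\right) = 312648 + 182326 = 494974$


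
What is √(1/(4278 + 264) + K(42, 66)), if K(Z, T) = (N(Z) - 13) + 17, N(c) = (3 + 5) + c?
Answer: √1114011798/4542 ≈ 7.3485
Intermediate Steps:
N(c) = 8 + c
K(Z, T) = 12 + Z (K(Z, T) = ((8 + Z) - 13) + 17 = (-5 + Z) + 17 = 12 + Z)
√(1/(4278 + 264) + K(42, 66)) = √(1/(4278 + 264) + (12 + 42)) = √(1/4542 + 54) = √(245269/4542) = √1114011798/4542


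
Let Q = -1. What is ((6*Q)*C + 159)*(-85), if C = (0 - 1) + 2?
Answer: -13005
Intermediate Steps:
C = 1 (C = -1 + 2 = 1)
((6*Q)*C + 159)*(-85) = ((6*(-1))*1 + 159)*(-85) = (-6*1 + 159)*(-85) = (-6 + 159)*(-85) = 153*(-85) = -13005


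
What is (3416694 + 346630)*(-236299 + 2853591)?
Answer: 9849717798608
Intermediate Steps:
(3416694 + 346630)*(-236299 + 2853591) = 3763324*2617292 = 9849717798608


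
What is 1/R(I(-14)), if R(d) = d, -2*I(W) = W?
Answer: ⅐ ≈ 0.14286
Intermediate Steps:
I(W) = -W/2
1/R(I(-14)) = 1/(-½*(-14)) = 1/7 = ⅐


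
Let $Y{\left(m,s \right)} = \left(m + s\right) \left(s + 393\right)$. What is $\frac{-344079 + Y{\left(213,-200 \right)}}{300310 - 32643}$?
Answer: $- \frac{341570}{267667} \approx -1.2761$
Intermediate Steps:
$Y{\left(m,s \right)} = \left(393 + s\right) \left(m + s\right)$ ($Y{\left(m,s \right)} = \left(m + s\right) \left(393 + s\right) = \left(393 + s\right) \left(m + s\right)$)
$\frac{-344079 + Y{\left(213,-200 \right)}}{300310 - 32643} = \frac{-344079 + \left(\left(-200\right)^{2} + 393 \cdot 213 + 393 \left(-200\right) + 213 \left(-200\right)\right)}{300310 - 32643} = \frac{-344079 + \left(40000 + 83709 - 78600 - 42600\right)}{267667} = \left(-344079 + 2509\right) \frac{1}{267667} = \left(-341570\right) \frac{1}{267667} = - \frac{341570}{267667}$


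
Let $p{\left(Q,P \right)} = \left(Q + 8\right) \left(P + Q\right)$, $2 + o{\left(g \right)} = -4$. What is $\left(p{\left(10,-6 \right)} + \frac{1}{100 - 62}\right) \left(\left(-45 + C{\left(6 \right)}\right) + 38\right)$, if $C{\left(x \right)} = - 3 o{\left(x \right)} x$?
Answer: $\frac{276437}{38} \approx 7274.7$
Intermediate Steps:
$o{\left(g \right)} = -6$ ($o{\left(g \right)} = -2 - 4 = -6$)
$p{\left(Q,P \right)} = \left(8 + Q\right) \left(P + Q\right)$
$C{\left(x \right)} = 18 x$ ($C{\left(x \right)} = \left(-3\right) \left(-6\right) x = 18 x$)
$\left(p{\left(10,-6 \right)} + \frac{1}{100 - 62}\right) \left(\left(-45 + C{\left(6 \right)}\right) + 38\right) = \left(\left(10^{2} + 8 \left(-6\right) + 8 \cdot 10 - 60\right) + \frac{1}{100 - 62}\right) \left(\left(-45 + 18 \cdot 6\right) + 38\right) = \left(\left(100 - 48 + 80 - 60\right) + \frac{1}{38}\right) \left(\left(-45 + 108\right) + 38\right) = \left(72 + \frac{1}{38}\right) \left(63 + 38\right) = \frac{2737}{38} \cdot 101 = \frac{276437}{38}$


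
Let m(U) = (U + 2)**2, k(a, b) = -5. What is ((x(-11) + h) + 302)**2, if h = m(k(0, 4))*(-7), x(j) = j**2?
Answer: 129600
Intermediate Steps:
m(U) = (2 + U)**2
h = -63 (h = (2 - 5)**2*(-7) = (-3)**2*(-7) = 9*(-7) = -63)
((x(-11) + h) + 302)**2 = (((-11)**2 - 63) + 302)**2 = ((121 - 63) + 302)**2 = (58 + 302)**2 = 360**2 = 129600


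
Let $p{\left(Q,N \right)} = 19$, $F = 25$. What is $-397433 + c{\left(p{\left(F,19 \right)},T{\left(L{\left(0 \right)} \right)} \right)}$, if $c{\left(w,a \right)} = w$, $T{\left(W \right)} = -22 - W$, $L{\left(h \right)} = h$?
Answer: $-397414$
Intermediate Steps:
$-397433 + c{\left(p{\left(F,19 \right)},T{\left(L{\left(0 \right)} \right)} \right)} = -397433 + 19 = -397414$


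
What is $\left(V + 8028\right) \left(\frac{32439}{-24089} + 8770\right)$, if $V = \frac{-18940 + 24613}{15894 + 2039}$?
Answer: $\frac{30410887838149527}{431988037} \approx 7.0398 \cdot 10^{7}$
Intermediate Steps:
$V = \frac{5673}{17933} \approx 0.31634$
$\left(V + 8028\right) \left(\frac{32439}{-24089} + 8770\right) = \left(\frac{5673}{17933} + 8028\right) \left(\frac{32439}{-24089} + 8770\right) = \frac{143971797 \left(32439 \left(- \frac{1}{24089}\right) + 8770\right)}{17933} = \frac{143971797 \left(- \frac{32439}{24089} + 8770\right)}{17933} = \frac{143971797}{17933} \cdot \frac{211228091}{24089} = \frac{30410887838149527}{431988037}$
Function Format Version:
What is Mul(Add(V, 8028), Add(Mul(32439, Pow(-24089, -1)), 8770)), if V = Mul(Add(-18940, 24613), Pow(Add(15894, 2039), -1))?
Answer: Rational(30410887838149527, 431988037) ≈ 7.0398e+7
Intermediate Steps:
V = Rational(5673, 17933) (V = Mul(5673, Pow(17933, -1)) = Mul(5673, Rational(1, 17933)) = Rational(5673, 17933) ≈ 0.31634)
Mul(Add(V, 8028), Add(Mul(32439, Pow(-24089, -1)), 8770)) = Mul(Add(Rational(5673, 17933), 8028), Add(Mul(32439, Pow(-24089, -1)), 8770)) = Mul(Rational(143971797, 17933), Add(Mul(32439, Rational(-1, 24089)), 8770)) = Mul(Rational(143971797, 17933), Add(Rational(-32439, 24089), 8770)) = Mul(Rational(143971797, 17933), Rational(211228091, 24089)) = Rational(30410887838149527, 431988037)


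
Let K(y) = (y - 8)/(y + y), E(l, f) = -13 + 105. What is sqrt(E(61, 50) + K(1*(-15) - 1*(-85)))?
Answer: 3*sqrt(50330)/70 ≈ 9.6147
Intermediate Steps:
E(l, f) = 92
K(y) = (-8 + y)/(2*y) (K(y) = (-8 + y)/((2*y)) = (-8 + y)*(1/(2*y)) = (-8 + y)/(2*y))
sqrt(E(61, 50) + K(1*(-15) - 1*(-85))) = sqrt(92 + (-8 + (1*(-15) - 1*(-85)))/(2*(1*(-15) - 1*(-85)))) = sqrt(92 + (-8 + (-15 + 85))/(2*(-15 + 85))) = sqrt(92 + (1/2)*(-8 + 70)/70) = sqrt(92 + (1/2)*(1/70)*62) = sqrt(92 + 31/70) = sqrt(6471/70) = 3*sqrt(50330)/70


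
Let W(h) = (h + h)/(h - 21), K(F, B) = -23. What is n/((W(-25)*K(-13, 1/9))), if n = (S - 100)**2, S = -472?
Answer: -327184/25 ≈ -13087.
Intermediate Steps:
W(h) = 2*h/(-21 + h) (W(h) = (2*h)/(-21 + h) = 2*h/(-21 + h))
n = 327184 (n = (-472 - 100)**2 = (-572)**2 = 327184)
n/((W(-25)*K(-13, 1/9))) = 327184/(((2*(-25)/(-21 - 25))*(-23))) = 327184/(((2*(-25)/(-46))*(-23))) = 327184/(((2*(-25)*(-1/46))*(-23))) = 327184/(((25/23)*(-23))) = 327184/(-25) = 327184*(-1/25) = -327184/25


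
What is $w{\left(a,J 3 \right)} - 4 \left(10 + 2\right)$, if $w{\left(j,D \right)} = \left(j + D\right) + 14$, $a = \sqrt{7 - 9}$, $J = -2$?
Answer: $-40 + i \sqrt{2} \approx -40.0 + 1.4142 i$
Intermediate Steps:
$a = i \sqrt{2}$ ($a = \sqrt{-2} = i \sqrt{2} \approx 1.4142 i$)
$w{\left(j,D \right)} = 14 + D + j$ ($w{\left(j,D \right)} = \left(D + j\right) + 14 = 14 + D + j$)
$w{\left(a,J 3 \right)} - 4 \left(10 + 2\right) = \left(14 - 6 + i \sqrt{2}\right) - 4 \left(10 + 2\right) = \left(14 - 6 + i \sqrt{2}\right) - 48 = \left(8 + i \sqrt{2}\right) - 48 = -40 + i \sqrt{2}$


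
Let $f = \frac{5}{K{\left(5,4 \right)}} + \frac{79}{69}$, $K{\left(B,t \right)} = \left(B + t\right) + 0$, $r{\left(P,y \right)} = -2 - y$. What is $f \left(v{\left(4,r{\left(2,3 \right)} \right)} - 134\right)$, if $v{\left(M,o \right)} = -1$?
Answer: $- \frac{5280}{23} \approx -229.57$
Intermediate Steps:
$K{\left(B,t \right)} = B + t$
$f = \frac{352}{207}$ ($f = \frac{5}{5 + 4} + \frac{79}{69} = \frac{5}{9} + 79 \cdot \frac{1}{69} = 5 \cdot \frac{1}{9} + \frac{79}{69} = \frac{5}{9} + \frac{79}{69} = \frac{352}{207} \approx 1.7005$)
$f \left(v{\left(4,r{\left(2,3 \right)} \right)} - 134\right) = \frac{352 \left(-1 - 134\right)}{207} = \frac{352}{207} \left(-135\right) = - \frac{5280}{23}$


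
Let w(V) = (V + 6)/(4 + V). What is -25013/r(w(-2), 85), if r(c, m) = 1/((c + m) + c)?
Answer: -2226157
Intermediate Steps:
w(V) = (6 + V)/(4 + V)
r(c, m) = 1/(m + 2*c)
-25013/r(w(-2), 85) = -(2126105 + 50026*(6 - 2)/(4 - 2)) = -25013/(1/(85 + 2*(4/2))) = -25013/(1/(85 + 2*((1/2)*4))) = -25013/(1/(85 + 2*2)) = -25013/(1/(85 + 4)) = -25013/(1/89) = -25013/1/89 = -25013*89 = -2226157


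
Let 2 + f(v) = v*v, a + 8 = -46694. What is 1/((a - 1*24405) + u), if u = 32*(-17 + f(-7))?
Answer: -1/70147 ≈ -1.4256e-5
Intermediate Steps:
a = -46702 (a = -8 - 46694 = -46702)
f(v) = -2 + v**2 (f(v) = -2 + v*v = -2 + v**2)
u = 960 (u = 32*(-17 + (-2 + (-7)**2)) = 32*(-17 + (-2 + 49)) = 32*(-17 + 47) = 32*30 = 960)
1/((a - 1*24405) + u) = 1/((-46702 - 1*24405) + 960) = 1/((-46702 - 24405) + 960) = 1/(-71107 + 960) = 1/(-70147) = -1/70147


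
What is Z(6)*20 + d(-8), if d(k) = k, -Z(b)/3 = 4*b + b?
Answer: -1808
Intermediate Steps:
Z(b) = -15*b (Z(b) = -3*(4*b + b) = -15*b)
Z(6)*20 + d(-8) = -15*6*20 - 8 = -90*20 - 8 = -1800 - 8 = -1808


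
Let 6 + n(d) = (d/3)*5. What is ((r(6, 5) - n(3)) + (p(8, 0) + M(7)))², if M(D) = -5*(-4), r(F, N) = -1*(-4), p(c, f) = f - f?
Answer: 625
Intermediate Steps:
p(c, f) = 0
r(F, N) = 4
M(D) = 20
n(d) = -6 + 5*d/3 (n(d) = -6 + (d/3)*5 = -6 + 5*d/3)
((r(6, 5) - n(3)) + (p(8, 0) + M(7)))² = ((4 - (-6 + (5/3)*3)) + (0 + 20))² = ((4 - (-6 + 5)) + 20)² = ((4 - 1*(-1)) + 20)² = ((4 + 1) + 20)² = (5 + 20)² = 25² = 625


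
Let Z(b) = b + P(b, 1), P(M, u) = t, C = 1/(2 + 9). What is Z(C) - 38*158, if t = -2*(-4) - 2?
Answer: -65977/11 ≈ -5997.9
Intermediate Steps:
C = 1/11 ≈ 0.090909
t = 6 (t = 8 - 2 = 6)
P(M, u) = 6
Z(b) = 6 + b (Z(b) = b + 6 = 6 + b)
Z(C) - 38*158 = (6 + 1/11) - 38*158 = 67/11 - 6004 = -65977/11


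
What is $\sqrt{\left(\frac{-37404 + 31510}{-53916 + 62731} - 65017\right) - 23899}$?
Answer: $\frac{i \sqrt{6909200825710}}{8815} \approx 298.19 i$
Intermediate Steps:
$\sqrt{\left(\frac{-37404 + 31510}{-53916 + 62731} - 65017\right) - 23899} = \sqrt{\left(- \frac{5894}{8815} - 65017\right) - 23899} = \sqrt{- \frac{573130749}{8815} - 23899} = \sqrt{- \frac{783800434}{8815}} = \frac{i \sqrt{6909200825710}}{8815}$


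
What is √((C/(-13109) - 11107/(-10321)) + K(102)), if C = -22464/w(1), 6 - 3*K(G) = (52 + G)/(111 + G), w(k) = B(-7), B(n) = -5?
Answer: √51749293927591283247655/144092358285 ≈ 1.5787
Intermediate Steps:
w(k) = -5
K(G) = 2 - (52 + G)/(3*(111 + G))
C = 22464/5 (C = -22464/(-5) = -22464*(-⅕) = 22464/5 ≈ 4492.8)
√((C/(-13109) - 11107/(-10321)) + K(102)) = √(((22464/5)/(-13109) - 11107/(-10321)) + (614 + 5*102)/(3*(111 + 102))) = √(((22464/5)*(-1/13109) - 11107*(-1/10321)) + (⅓)*(614 + 510)/213) = √((-22464/65545 + 11107/10321) + (⅓)*(1/213)*1124) = √(496157371/676489945 + 1124/639) = √(1077419258249/432277074855) = √51749293927591283247655/144092358285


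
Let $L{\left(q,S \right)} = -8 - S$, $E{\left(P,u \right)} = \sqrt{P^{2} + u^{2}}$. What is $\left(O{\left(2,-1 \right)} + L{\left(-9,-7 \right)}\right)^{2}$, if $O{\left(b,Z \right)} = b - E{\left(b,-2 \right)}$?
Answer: $9 - 4 \sqrt{2} \approx 3.3431$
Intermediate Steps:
$O{\left(b,Z \right)} = b - \sqrt{4 + b^{2}}$ ($O{\left(b,Z \right)} = b - \sqrt{b^{2} + \left(-2\right)^{2}} = b - \sqrt{b^{2} + 4} = b - \sqrt{4 + b^{2}}$)
$\left(O{\left(2,-1 \right)} + L{\left(-9,-7 \right)}\right)^{2} = \left(\left(2 - \sqrt{4 + 2^{2}}\right) - 1\right)^{2} = \left(\left(2 - \sqrt{4 + 4}\right) + \left(-8 + 7\right)\right)^{2} = \left(\left(2 - \sqrt{8}\right) - 1\right)^{2} = \left(\left(2 - 2 \sqrt{2}\right) - 1\right)^{2} = \left(1 - 2 \sqrt{2}\right)^{2}$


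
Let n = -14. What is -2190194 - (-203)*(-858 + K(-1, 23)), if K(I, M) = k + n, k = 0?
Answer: -2367210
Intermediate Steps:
K(I, M) = -14 (K(I, M) = 0 - 14 = -14)
-2190194 - (-203)*(-858 + K(-1, 23)) = -2190194 - (-203)*(-858 - 14) = -2190194 - (-203)*(-872) = -2190194 - 1*177016 = -2190194 - 177016 = -2367210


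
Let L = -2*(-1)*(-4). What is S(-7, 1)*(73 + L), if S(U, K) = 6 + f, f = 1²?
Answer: 455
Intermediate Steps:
f = 1
S(U, K) = 7 (S(U, K) = 6 + 1 = 7)
L = -8 (L = 2*(-4) = -8)
S(-7, 1)*(73 + L) = 7*(73 - 8) = 7*65 = 455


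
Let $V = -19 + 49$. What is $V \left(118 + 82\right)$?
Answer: $6000$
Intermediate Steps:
$V = 30$
$V \left(118 + 82\right) = 30 \left(118 + 82\right) = 30 \cdot 200 = 6000$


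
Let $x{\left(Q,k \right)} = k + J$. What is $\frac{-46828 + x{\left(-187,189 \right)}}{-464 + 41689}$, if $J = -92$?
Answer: $- \frac{46731}{41225} \approx -1.1336$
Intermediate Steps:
$x{\left(Q,k \right)} = -92 + k$ ($x{\left(Q,k \right)} = k - 92 = -92 + k$)
$\frac{-46828 + x{\left(-187,189 \right)}}{-464 + 41689} = \frac{-46828 + \left(-92 + 189\right)}{-464 + 41689} = \frac{-46828 + 97}{41225} = \left(-46731\right) \frac{1}{41225} = - \frac{46731}{41225}$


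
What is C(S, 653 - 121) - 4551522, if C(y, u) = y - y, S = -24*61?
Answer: -4551522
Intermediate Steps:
S = -1464
C(y, u) = 0
C(S, 653 - 121) - 4551522 = 0 - 4551522 = -4551522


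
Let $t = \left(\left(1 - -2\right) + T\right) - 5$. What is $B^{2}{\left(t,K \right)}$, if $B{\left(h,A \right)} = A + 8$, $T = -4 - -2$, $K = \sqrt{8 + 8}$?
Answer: $144$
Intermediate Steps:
$K = 4$ ($K = \sqrt{16} = 4$)
$T = -2$ ($T = -4 + 2 = -2$)
$t = -4$ ($t = \left(\left(1 - -2\right) - 2\right) - 5 = \left(\left(1 + 2\right) - 2\right) - 5 = \left(3 - 2\right) - 5 = 1 - 5 = -4$)
$B{\left(h,A \right)} = 8 + A$
$B^{2}{\left(t,K \right)} = \left(8 + 4\right)^{2} = 12^{2} = 144$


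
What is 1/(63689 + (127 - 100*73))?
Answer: 1/56516 ≈ 1.7694e-5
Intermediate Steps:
1/(63689 + (127 - 100*73)) = 1/(63689 + (127 - 7300)) = 1/(63689 - 7173) = 1/56516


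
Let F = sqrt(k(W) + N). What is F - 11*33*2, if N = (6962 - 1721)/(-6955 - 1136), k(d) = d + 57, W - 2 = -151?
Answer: -726 + I*sqrt(673902087)/2697 ≈ -726.0 + 9.6254*I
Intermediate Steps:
W = -149 (W = 2 - 151 = -149)
k(d) = 57 + d
N = -1747/2697 (N = 5241/(-8091) = 5241*(-1/8091) = -1747/2697 ≈ -0.64776)
F = I*sqrt(673902087)/2697 (F = sqrt((57 - 149) - 1747/2697) = sqrt(-92 - 1747/2697) = sqrt(-249871/2697) = I*sqrt(673902087)/2697 ≈ 9.6254*I)
F - 11*33*2 = I*sqrt(673902087)/2697 - 11*33*2 = I*sqrt(673902087)/2697 - 363*2 = I*sqrt(673902087)/2697 - 726 = -726 + I*sqrt(673902087)/2697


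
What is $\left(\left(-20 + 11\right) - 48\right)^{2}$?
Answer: $3249$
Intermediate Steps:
$\left(\left(-20 + 11\right) - 48\right)^{2} = \left(-9 - 48\right)^{2} = \left(-57\right)^{2} = 3249$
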